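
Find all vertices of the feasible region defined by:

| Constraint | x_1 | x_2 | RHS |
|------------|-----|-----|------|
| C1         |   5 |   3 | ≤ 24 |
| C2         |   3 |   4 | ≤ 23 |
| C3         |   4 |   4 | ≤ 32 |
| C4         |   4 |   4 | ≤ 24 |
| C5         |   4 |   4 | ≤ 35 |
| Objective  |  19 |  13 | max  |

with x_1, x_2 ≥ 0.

(0, 0), (4.8, 0), (3, 3), (1, 5), (0, 5.75)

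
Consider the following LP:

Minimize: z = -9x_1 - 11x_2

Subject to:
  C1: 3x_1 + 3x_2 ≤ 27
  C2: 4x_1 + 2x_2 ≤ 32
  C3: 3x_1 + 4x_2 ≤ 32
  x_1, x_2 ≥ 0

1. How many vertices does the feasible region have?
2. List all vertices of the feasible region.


1. 5
2. (0, 0), (8, 0), (7, 2), (4, 5), (0, 8)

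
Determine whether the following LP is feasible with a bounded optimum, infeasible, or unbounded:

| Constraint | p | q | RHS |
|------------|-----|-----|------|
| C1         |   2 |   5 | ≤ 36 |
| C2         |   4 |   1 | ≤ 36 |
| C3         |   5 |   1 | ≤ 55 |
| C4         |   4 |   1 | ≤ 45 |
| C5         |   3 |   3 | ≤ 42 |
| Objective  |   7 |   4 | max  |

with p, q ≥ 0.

Feasible with a bounded optimal solution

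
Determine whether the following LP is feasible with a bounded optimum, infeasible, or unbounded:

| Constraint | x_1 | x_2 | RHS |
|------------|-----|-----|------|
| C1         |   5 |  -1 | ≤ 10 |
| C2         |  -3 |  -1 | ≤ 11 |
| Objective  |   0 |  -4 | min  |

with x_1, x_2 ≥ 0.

Unbounded (objective can decrease without bound)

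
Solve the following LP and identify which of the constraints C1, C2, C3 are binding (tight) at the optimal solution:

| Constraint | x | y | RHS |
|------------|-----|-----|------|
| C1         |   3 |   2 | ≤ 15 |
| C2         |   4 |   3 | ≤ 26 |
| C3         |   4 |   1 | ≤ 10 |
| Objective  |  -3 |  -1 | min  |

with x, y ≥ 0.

At x = 1, y = 6, compute slack b - a·x for each constraint:
  C1: 15 − 15 = 0  (binding)
  C2: 26 − 22 = 4  (slack)
  C3: 10 − 10 = 0  (binding)

Optimal: x = 1, y = 6
Binding: C1, C3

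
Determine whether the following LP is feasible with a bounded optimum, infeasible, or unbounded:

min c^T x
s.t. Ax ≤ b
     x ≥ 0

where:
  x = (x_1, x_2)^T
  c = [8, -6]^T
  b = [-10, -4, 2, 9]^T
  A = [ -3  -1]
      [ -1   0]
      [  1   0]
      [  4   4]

Infeasible (no feasible solution exists)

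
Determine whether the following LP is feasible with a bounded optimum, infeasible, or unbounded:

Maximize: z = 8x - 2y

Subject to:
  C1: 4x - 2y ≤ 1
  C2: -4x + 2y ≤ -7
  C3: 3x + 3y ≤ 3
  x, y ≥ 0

Infeasible (no feasible solution exists)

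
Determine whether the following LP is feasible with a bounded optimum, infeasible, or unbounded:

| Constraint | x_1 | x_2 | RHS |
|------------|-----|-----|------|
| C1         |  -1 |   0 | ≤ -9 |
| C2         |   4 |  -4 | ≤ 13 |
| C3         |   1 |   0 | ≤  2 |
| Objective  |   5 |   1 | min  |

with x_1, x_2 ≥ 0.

Infeasible (no feasible solution exists)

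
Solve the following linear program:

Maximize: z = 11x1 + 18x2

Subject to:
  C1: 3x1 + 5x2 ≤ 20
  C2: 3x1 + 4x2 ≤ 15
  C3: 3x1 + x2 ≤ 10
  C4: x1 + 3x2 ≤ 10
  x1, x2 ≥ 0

Evaluate the objective at each vertex of the feasible region:
  z(0, 0) = 0
  z(3.333, 0) = 36.67
  z(2.778, 1.667) = 60.56
  z(1, 3) = 65  ←
  z(0, 3.333) = 60
The maximum is at x1 = 1, x2 = 3.

x1 = 1, x2 = 3, z = 65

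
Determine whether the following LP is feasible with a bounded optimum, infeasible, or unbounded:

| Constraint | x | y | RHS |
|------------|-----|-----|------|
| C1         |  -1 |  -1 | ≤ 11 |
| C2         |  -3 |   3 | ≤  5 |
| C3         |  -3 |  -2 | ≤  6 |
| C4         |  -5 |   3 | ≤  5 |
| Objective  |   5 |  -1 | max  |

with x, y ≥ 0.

Unbounded (objective can increase without bound)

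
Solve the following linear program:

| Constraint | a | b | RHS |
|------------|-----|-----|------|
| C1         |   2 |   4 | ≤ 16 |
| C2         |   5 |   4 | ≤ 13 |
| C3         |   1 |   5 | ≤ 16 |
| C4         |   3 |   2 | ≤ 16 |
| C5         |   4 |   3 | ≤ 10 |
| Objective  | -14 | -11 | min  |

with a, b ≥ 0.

Evaluate the objective at each vertex of the feasible region:
  z(0, 0) = 0
  z(2.5, 0) = -35
  z(1, 2) = -36  ←
  z(0.04762, 3.19) = -35.76
  z(0, 3.2) = -35.2
The minimum is at a = 1, b = 2.

a = 1, b = 2, z = -36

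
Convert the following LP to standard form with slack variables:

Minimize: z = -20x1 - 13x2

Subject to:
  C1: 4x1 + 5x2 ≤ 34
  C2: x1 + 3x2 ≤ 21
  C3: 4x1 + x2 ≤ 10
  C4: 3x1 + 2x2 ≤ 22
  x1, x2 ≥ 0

min z = -20x1 - 13x2

s.t.
  4x1 + 5x2 + s1 = 34
  x1 + 3x2 + s2 = 21
  4x1 + x2 + s3 = 10
  3x1 + 2x2 + s4 = 22
  x1, x2, s1, s2, s3, s4 ≥ 0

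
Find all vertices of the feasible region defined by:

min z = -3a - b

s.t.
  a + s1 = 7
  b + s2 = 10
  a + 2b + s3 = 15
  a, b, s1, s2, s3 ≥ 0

(0, 0), (7, 0), (7, 4), (0, 7.5)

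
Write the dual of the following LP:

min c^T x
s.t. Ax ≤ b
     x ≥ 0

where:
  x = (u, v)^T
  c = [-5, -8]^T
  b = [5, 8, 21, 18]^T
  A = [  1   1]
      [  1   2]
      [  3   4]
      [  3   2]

Primal min cᵀx s.t. Ax ≤ b, x ≥ 0  →  Dual max −bᵀy s.t. Aᵀy ≥ −c, y ≥ 0.

Maximize: z = -5y1 - 8y2 - 21y3 - 18y4

Subject to:
  y1 + y2 + 3y3 + 3y4 ≥ 5
  y1 + 2y2 + 4y3 + 2y4 ≥ 8
  y1, y2, y3, y4 ≥ 0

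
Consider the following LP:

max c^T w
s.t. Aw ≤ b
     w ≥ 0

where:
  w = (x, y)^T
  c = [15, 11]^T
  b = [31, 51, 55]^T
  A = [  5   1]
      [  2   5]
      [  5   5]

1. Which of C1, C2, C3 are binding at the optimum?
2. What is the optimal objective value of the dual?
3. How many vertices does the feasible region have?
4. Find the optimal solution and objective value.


1. C1, C3
2. 141
3. 5
4. x = 5, y = 6, z = 141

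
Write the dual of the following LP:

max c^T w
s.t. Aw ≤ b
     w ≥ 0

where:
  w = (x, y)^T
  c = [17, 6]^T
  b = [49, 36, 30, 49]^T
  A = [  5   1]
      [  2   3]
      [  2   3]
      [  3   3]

Primal max cᵀx s.t. Ax ≤ b, x ≥ 0  →  Dual min bᵀy s.t. Aᵀy ≥ c, y ≥ 0.

Minimize: z = 49y1 + 36y2 + 30y3 + 49y4

Subject to:
  5y1 + 2y2 + 2y3 + 3y4 ≥ 17
  y1 + 3y2 + 3y3 + 3y4 ≥ 6
  y1, y2, y3, y4 ≥ 0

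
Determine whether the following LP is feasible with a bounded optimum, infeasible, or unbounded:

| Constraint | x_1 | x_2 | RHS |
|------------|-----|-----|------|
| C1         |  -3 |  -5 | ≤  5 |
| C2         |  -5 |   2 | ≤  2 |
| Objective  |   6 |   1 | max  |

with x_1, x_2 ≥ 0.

Unbounded (objective can increase without bound)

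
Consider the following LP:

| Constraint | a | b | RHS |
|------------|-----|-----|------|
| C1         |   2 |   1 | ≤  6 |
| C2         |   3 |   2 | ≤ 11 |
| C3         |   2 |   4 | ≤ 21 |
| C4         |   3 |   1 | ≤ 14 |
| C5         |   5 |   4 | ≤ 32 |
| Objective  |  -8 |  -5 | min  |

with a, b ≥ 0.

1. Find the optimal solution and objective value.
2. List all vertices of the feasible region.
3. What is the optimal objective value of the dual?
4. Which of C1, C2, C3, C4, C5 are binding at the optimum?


1. a = 1, b = 4, z = -28
2. (0, 0), (3, 0), (1, 4), (0.25, 5.125), (0, 5.25)
3. -28
4. C1, C2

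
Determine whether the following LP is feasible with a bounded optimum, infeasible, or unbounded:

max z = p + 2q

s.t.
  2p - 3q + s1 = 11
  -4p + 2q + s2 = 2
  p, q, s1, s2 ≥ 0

Unbounded (objective can increase without bound)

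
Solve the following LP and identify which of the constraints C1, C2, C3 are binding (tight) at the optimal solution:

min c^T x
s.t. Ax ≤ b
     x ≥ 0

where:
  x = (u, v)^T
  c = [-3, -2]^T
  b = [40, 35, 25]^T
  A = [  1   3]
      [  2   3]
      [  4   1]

At u = 4, v = 9, compute slack b - a·x for each constraint:
  C1: 40 − 31 = 9  (slack)
  C2: 35 − 35 = 0  (binding)
  C3: 25 − 25 = 0  (binding)

Optimal: u = 4, v = 9
Binding: C2, C3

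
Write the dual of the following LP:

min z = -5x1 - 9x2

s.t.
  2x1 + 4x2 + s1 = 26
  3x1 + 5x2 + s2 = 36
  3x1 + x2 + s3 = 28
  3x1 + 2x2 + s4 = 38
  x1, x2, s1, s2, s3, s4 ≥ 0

Primal min cᵀx s.t. Ax ≤ b, x ≥ 0  →  Dual max −bᵀy s.t. Aᵀy ≥ −c, y ≥ 0.

Maximize: z = -26y1 - 36y2 - 28y3 - 38y4

Subject to:
  2y1 + 3y2 + 3y3 + 3y4 ≥ 5
  4y1 + 5y2 + y3 + 2y4 ≥ 9
  y1, y2, y3, y4 ≥ 0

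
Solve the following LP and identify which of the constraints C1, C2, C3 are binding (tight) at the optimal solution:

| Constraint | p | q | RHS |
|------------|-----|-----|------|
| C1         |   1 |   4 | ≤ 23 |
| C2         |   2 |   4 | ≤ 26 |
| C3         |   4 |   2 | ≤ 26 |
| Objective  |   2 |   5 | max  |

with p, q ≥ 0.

At p = 3, q = 5, compute slack b - a·x for each constraint:
  C1: 23 − 23 = 0  (binding)
  C2: 26 − 26 = 0  (binding)
  C3: 26 − 22 = 4  (slack)

Optimal: p = 3, q = 5
Binding: C1, C2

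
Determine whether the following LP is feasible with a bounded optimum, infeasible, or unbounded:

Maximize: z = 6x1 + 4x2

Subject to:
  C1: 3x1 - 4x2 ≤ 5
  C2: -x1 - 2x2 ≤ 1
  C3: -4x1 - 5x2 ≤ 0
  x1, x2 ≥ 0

Unbounded (objective can increase without bound)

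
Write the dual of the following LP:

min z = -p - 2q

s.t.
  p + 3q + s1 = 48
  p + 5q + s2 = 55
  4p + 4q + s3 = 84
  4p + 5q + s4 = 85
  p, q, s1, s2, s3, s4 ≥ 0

Primal min cᵀx s.t. Ax ≤ b, x ≥ 0  →  Dual max −bᵀy s.t. Aᵀy ≥ −c, y ≥ 0.

Maximize: z = -48y1 - 55y2 - 84y3 - 85y4

Subject to:
  y1 + y2 + 4y3 + 4y4 ≥ 1
  3y1 + 5y2 + 4y3 + 5y4 ≥ 2
  y1, y2, y3, y4 ≥ 0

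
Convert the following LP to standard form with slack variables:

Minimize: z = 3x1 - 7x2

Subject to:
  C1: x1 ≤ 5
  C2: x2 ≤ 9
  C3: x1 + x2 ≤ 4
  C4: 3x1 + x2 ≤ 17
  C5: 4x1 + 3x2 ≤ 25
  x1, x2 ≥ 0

min z = 3x1 - 7x2

s.t.
  x1 + s1 = 5
  x2 + s2 = 9
  x1 + x2 + s3 = 4
  3x1 + x2 + s4 = 17
  4x1 + 3x2 + s5 = 25
  x1, x2, s1, s2, s3, s4, s5 ≥ 0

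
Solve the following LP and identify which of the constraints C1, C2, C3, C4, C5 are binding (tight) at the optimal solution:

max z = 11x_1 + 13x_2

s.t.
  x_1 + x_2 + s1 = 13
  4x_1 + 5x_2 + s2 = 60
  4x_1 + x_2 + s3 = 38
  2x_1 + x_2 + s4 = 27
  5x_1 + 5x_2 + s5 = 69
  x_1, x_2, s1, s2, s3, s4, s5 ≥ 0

At x_1 = 5, x_2 = 8, compute slack b - a·x for each constraint:
  C1: 13 − 13 = 0  (binding)
  C2: 60 − 60 = 0  (binding)
  C3: 38 − 28 = 10  (slack)
  C4: 27 − 18 = 9  (slack)
  C5: 69 − 65 = 4  (slack)

Optimal: x_1 = 5, x_2 = 8
Binding: C1, C2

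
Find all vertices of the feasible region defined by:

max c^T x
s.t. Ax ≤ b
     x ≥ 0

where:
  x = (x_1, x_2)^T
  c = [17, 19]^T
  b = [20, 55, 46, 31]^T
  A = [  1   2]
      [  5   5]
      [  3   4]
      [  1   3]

(0, 0), (11, 0), (2, 9), (0, 10)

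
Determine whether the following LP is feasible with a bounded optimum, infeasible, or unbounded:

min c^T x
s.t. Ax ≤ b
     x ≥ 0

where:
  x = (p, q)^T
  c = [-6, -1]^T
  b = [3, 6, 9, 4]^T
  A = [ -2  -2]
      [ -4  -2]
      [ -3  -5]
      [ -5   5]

Unbounded (objective can decrease without bound)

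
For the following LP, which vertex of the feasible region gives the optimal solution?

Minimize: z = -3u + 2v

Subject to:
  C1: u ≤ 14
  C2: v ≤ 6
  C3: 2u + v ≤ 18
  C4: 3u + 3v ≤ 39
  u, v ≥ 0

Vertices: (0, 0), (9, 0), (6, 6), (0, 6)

Evaluate the objective at each vertex of the feasible region:
  z(0, 0) = 0
  z(9, 0) = -27  ←
  z(6, 6) = -6
  z(0, 6) = 12
The minimum is at u = 9, v = 0.

(9, 0)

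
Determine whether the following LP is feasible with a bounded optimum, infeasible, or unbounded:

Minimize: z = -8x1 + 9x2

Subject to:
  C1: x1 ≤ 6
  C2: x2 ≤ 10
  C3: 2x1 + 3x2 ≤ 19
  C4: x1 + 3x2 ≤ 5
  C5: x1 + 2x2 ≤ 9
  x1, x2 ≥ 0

Feasible with a bounded optimal solution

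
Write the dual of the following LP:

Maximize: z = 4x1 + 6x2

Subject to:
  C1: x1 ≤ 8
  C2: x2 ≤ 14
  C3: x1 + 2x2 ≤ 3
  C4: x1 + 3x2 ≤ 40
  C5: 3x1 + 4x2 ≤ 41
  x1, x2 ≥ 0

Primal max cᵀx s.t. Ax ≤ b, x ≥ 0  →  Dual min bᵀy s.t. Aᵀy ≥ c, y ≥ 0.

Minimize: z = 8y1 + 14y2 + 3y3 + 40y4 + 41y5

Subject to:
  y1 + y3 + y4 + 3y5 ≥ 4
  y2 + 2y3 + 3y4 + 4y5 ≥ 6
  y1, y2, y3, y4, y5 ≥ 0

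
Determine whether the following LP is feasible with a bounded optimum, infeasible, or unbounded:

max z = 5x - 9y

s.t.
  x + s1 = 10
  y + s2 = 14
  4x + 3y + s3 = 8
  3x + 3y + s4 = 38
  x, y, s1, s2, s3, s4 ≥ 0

Feasible with a bounded optimal solution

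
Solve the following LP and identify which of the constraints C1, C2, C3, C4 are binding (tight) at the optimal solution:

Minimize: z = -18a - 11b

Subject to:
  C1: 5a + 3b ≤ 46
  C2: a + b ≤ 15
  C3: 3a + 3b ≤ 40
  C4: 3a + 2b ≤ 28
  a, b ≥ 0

At a = 8, b = 2, compute slack b - a·x for each constraint:
  C1: 46 − 46 = 0  (binding)
  C2: 15 − 10 = 5  (slack)
  C3: 40 − 30 = 10  (slack)
  C4: 28 − 28 = 0  (binding)

Optimal: a = 8, b = 2
Binding: C1, C4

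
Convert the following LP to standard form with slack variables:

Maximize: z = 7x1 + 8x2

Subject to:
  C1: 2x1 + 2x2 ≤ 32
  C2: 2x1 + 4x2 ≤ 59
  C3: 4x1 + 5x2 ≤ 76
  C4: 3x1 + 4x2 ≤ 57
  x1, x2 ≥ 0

max z = 7x1 + 8x2

s.t.
  2x1 + 2x2 + s1 = 32
  2x1 + 4x2 + s2 = 59
  4x1 + 5x2 + s3 = 76
  3x1 + 4x2 + s4 = 57
  x1, x2, s1, s2, s3, s4 ≥ 0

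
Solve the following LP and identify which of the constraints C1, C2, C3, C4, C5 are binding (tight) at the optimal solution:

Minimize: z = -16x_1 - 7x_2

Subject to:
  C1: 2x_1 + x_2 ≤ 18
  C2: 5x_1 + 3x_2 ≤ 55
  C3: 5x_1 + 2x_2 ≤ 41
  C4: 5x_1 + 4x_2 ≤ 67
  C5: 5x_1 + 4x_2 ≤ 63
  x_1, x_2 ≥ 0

At x_1 = 5, x_2 = 8, compute slack b - a·x for each constraint:
  C1: 18 − 18 = 0  (binding)
  C2: 55 − 49 = 6  (slack)
  C3: 41 − 41 = 0  (binding)
  C4: 67 − 57 = 10  (slack)
  C5: 63 − 57 = 6  (slack)

Optimal: x_1 = 5, x_2 = 8
Binding: C1, C3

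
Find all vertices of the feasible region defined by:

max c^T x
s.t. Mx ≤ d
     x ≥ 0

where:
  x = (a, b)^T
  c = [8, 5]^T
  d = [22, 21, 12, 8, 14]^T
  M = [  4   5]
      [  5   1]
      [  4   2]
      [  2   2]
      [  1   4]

(0, 0), (3, 0), (2, 2), (0.6667, 3.333), (0, 3.5)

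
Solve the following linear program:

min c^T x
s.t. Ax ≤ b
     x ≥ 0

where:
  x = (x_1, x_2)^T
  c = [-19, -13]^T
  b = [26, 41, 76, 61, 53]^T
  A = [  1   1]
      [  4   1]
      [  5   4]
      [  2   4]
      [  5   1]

Evaluate the objective at each vertex of the feasible region:
  z(0, 0) = 0
  z(10.25, 0) = -194.8
  z(8, 9) = -269  ←
  z(5, 12.75) = -260.8
  z(0, 15.25) = -198.2
The minimum is at x_1 = 8, x_2 = 9.

x_1 = 8, x_2 = 9, z = -269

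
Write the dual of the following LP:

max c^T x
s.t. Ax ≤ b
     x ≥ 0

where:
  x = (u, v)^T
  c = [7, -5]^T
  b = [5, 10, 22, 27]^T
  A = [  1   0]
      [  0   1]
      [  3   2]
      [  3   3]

Primal max cᵀx s.t. Ax ≤ b, x ≥ 0  →  Dual min bᵀy s.t. Aᵀy ≥ c, y ≥ 0.

Minimize: z = 5y1 + 10y2 + 22y3 + 27y4

Subject to:
  y1 + 3y3 + 3y4 ≥ 7
  y2 + 2y3 + 3y4 ≥ -5
  y1, y2, y3, y4 ≥ 0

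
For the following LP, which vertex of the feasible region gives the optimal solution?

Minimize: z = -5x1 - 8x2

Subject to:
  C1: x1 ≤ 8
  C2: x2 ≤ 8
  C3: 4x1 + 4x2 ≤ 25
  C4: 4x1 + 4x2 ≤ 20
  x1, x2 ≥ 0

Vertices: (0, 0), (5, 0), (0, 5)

Evaluate the objective at each vertex of the feasible region:
  z(0, 0) = 0
  z(5, 0) = -25
  z(0, 5) = -40  ←
The minimum is at x1 = 0, x2 = 5.

(0, 5)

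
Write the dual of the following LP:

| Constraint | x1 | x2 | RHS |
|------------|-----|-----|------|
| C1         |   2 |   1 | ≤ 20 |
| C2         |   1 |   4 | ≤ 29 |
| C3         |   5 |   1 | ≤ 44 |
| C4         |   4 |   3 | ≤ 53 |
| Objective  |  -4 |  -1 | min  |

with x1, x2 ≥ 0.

Primal min cᵀx s.t. Ax ≤ b, x ≥ 0  →  Dual max −bᵀy s.t. Aᵀy ≥ −c, y ≥ 0.

Maximize: z = -20y1 - 29y2 - 44y3 - 53y4

Subject to:
  2y1 + y2 + 5y3 + 4y4 ≥ 4
  y1 + 4y2 + y3 + 3y4 ≥ 1
  y1, y2, y3, y4 ≥ 0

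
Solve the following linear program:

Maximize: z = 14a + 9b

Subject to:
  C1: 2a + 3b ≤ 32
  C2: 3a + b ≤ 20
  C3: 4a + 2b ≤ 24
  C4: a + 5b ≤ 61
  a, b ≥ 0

Evaluate the objective at each vertex of the feasible region:
  z(0, 0) = 0
  z(6, 0) = 84
  z(1, 10) = 104  ←
  z(0, 10.67) = 96
The maximum is at a = 1, b = 10.

a = 1, b = 10, z = 104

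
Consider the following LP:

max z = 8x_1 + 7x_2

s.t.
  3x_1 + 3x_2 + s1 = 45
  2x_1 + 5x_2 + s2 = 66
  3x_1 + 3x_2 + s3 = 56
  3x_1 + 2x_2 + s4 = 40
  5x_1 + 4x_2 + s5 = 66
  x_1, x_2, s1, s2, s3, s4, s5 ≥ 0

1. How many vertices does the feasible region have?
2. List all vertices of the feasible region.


1. 5
2. (0, 0), (13.2, 0), (6, 9), (3, 12), (0, 13.2)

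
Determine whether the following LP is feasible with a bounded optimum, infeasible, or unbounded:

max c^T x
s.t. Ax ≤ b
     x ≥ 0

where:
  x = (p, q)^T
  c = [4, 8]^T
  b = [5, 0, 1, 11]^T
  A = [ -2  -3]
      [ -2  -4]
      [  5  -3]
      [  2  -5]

Unbounded (objective can increase without bound)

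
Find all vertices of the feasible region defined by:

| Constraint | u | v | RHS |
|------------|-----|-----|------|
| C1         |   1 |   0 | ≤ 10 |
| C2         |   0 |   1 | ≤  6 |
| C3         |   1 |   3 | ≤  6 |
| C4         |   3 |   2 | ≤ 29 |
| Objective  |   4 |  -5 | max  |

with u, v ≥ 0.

(0, 0), (6, 0), (0, 2)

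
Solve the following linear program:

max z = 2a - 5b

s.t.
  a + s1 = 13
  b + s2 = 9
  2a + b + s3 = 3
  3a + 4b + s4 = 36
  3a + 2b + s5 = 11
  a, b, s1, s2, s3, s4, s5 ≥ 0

Evaluate the objective at each vertex of the feasible region:
  z(0, 0) = 0
  z(1.5, 0) = 3  ←
  z(0, 3) = -15
The maximum is at a = 1.5, b = 0.

a = 1.5, b = 0, z = 3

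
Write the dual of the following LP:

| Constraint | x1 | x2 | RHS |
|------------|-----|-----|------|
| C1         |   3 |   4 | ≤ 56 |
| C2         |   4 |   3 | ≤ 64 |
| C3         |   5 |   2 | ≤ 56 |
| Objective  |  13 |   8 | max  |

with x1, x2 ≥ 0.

Primal max cᵀx s.t. Ax ≤ b, x ≥ 0  →  Dual min bᵀy s.t. Aᵀy ≥ c, y ≥ 0.

Minimize: z = 56y1 + 64y2 + 56y3

Subject to:
  3y1 + 4y2 + 5y3 ≥ 13
  4y1 + 3y2 + 2y3 ≥ 8
  y1, y2, y3 ≥ 0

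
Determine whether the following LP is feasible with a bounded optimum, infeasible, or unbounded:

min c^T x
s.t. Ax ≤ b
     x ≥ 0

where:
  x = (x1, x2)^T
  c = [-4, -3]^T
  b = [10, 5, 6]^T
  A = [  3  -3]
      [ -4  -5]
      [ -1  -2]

Unbounded (objective can decrease without bound)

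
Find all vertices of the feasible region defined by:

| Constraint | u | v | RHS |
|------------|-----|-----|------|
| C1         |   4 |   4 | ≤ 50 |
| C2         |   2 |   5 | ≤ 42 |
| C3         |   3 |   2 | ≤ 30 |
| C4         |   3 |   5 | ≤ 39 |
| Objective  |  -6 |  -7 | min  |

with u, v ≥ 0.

(0, 0), (10, 0), (8, 3), (0, 7.8)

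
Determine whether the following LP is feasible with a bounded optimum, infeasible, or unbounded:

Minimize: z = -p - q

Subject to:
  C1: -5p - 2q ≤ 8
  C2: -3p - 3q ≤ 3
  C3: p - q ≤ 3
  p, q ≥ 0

Unbounded (objective can decrease without bound)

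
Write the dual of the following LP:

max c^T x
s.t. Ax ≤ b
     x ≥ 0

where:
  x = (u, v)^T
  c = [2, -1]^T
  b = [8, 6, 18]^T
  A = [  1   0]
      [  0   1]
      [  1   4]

Primal max cᵀx s.t. Ax ≤ b, x ≥ 0  →  Dual min bᵀy s.t. Aᵀy ≥ c, y ≥ 0.

Minimize: z = 8y1 + 6y2 + 18y3

Subject to:
  y1 + y3 ≥ 2
  y2 + 4y3 ≥ -1
  y1, y2, y3 ≥ 0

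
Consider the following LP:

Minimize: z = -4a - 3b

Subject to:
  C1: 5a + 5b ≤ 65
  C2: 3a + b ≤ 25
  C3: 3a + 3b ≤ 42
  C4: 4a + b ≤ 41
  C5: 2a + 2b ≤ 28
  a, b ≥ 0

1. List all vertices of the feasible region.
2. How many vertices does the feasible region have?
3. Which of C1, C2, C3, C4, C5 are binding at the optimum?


1. (0, 0), (8.333, 0), (6, 7), (0, 13)
2. 4
3. C1, C2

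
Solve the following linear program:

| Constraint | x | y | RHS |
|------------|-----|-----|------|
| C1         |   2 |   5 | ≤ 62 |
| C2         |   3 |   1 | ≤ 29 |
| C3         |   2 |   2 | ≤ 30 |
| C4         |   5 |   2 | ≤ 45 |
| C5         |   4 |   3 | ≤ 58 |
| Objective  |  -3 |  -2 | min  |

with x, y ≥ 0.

Evaluate the objective at each vertex of the feasible region:
  z(0, 0) = 0
  z(9, 0) = -27
  z(5, 10) = -35  ←
  z(4.333, 10.67) = -34.33
  z(0, 12.4) = -24.8
The minimum is at x = 5, y = 10.

x = 5, y = 10, z = -35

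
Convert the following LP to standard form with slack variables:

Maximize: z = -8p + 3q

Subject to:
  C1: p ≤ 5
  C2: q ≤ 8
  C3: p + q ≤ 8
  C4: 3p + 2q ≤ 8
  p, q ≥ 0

max z = -8p + 3q

s.t.
  p + s1 = 5
  q + s2 = 8
  p + q + s3 = 8
  3p + 2q + s4 = 8
  p, q, s1, s2, s3, s4 ≥ 0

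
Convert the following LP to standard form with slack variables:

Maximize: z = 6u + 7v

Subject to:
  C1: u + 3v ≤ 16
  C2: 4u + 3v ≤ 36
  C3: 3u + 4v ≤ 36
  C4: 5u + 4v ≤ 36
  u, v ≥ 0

max z = 6u + 7v

s.t.
  u + 3v + s1 = 16
  4u + 3v + s2 = 36
  3u + 4v + s3 = 36
  5u + 4v + s4 = 36
  u, v, s1, s2, s3, s4 ≥ 0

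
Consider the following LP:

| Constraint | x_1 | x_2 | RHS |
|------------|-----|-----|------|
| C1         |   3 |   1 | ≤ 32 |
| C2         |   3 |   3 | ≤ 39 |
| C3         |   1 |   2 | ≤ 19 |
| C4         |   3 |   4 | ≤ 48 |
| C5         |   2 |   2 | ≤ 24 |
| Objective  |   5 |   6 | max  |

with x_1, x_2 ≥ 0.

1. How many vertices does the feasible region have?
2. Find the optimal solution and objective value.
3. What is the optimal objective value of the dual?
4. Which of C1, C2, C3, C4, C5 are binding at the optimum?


1. 5
2. x_1 = 5, x_2 = 7, z = 67
3. 67
4. C3, C5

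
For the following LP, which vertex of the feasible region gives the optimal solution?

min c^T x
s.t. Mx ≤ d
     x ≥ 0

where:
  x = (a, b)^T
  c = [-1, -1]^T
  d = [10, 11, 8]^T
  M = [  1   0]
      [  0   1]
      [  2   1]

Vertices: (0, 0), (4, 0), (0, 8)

Evaluate the objective at each vertex of the feasible region:
  z(0, 0) = 0
  z(4, 0) = -4
  z(0, 8) = -8  ←
The minimum is at a = 0, b = 8.

(0, 8)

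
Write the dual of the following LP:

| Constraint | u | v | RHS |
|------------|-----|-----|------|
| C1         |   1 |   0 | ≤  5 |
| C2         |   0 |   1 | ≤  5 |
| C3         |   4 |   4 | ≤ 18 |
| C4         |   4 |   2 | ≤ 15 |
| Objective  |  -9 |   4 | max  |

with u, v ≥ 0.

Primal max cᵀx s.t. Ax ≤ b, x ≥ 0  →  Dual min bᵀy s.t. Aᵀy ≥ c, y ≥ 0.

Minimize: z = 5y1 + 5y2 + 18y3 + 15y4

Subject to:
  y1 + 4y3 + 4y4 ≥ -9
  y2 + 4y3 + 2y4 ≥ 4
  y1, y2, y3, y4 ≥ 0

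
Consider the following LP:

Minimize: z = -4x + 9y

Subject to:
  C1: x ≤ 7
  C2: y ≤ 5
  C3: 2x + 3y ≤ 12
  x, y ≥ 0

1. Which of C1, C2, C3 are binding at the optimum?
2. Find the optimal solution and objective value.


1. C3
2. x = 6, y = 0, z = -24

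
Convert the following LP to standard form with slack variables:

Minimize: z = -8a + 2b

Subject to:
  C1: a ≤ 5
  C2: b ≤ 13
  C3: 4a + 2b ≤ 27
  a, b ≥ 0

min z = -8a + 2b

s.t.
  a + s1 = 5
  b + s2 = 13
  4a + 2b + s3 = 27
  a, b, s1, s2, s3 ≥ 0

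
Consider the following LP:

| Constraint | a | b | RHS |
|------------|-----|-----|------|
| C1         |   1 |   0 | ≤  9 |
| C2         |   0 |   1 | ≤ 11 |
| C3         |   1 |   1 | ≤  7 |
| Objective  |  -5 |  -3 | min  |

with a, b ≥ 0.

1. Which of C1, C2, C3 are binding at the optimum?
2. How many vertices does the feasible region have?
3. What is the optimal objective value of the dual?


1. C3
2. 3
3. -35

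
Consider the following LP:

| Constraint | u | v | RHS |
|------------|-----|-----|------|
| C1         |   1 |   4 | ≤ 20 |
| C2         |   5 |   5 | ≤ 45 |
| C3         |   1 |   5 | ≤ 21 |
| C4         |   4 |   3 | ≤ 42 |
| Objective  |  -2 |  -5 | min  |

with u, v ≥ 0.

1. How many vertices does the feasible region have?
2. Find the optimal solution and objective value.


1. 4
2. u = 6, v = 3, z = -27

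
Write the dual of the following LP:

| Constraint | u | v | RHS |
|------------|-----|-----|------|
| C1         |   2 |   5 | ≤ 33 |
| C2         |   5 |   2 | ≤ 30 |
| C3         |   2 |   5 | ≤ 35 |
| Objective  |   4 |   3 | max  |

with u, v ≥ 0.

Primal max cᵀx s.t. Ax ≤ b, x ≥ 0  →  Dual min bᵀy s.t. Aᵀy ≥ c, y ≥ 0.

Minimize: z = 33y1 + 30y2 + 35y3

Subject to:
  2y1 + 5y2 + 2y3 ≥ 4
  5y1 + 2y2 + 5y3 ≥ 3
  y1, y2, y3 ≥ 0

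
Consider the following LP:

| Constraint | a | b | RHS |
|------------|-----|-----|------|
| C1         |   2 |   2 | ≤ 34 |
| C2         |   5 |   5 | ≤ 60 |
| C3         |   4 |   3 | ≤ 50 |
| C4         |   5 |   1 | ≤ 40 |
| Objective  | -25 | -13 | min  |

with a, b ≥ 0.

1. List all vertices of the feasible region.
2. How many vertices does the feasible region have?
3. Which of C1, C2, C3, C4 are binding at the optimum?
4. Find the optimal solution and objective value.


1. (0, 0), (8, 0), (7, 5), (0, 12)
2. 4
3. C2, C4
4. a = 7, b = 5, z = -240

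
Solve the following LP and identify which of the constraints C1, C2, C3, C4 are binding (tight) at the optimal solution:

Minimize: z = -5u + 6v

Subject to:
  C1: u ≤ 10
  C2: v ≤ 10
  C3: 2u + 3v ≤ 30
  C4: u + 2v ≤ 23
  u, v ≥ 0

At u = 10, v = 0, compute slack b - a·x for each constraint:
  C1: 10 − 10 = 0  (binding)
  C2: 10 − 0 = 10  (slack)
  C3: 30 − 20 = 10  (slack)
  C4: 23 − 10 = 13  (slack)

Optimal: u = 10, v = 0
Binding: C1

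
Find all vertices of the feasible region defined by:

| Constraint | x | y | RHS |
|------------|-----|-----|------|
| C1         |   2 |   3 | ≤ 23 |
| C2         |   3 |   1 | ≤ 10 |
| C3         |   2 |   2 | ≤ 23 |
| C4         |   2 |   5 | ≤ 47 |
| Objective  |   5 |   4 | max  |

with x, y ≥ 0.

(0, 0), (3.333, 0), (1, 7), (0, 7.667)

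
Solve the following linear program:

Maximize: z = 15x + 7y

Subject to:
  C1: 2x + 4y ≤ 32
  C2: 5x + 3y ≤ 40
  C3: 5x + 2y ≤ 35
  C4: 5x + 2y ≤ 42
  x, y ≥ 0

Evaluate the objective at each vertex of the feasible region:
  z(0, 0) = 0
  z(7, 0) = 105
  z(5, 5) = 110  ←
  z(4.571, 5.714) = 108.6
  z(0, 8) = 56
The maximum is at x = 5, y = 5.

x = 5, y = 5, z = 110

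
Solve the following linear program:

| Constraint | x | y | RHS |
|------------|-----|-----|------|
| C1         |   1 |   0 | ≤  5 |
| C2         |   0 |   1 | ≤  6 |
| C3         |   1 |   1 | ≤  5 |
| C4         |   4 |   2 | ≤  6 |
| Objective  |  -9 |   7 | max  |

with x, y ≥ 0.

Evaluate the objective at each vertex of the feasible region:
  z(0, 0) = 0
  z(1.5, 0) = -13.5
  z(0, 3) = 21  ←
The maximum is at x = 0, y = 3.

x = 0, y = 3, z = 21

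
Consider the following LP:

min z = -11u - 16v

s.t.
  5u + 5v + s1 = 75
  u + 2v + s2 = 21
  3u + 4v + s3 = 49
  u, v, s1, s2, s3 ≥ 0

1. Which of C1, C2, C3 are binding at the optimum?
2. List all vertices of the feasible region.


1. C2, C3
2. (0, 0), (15, 0), (11, 4), (7, 7), (0, 10.5)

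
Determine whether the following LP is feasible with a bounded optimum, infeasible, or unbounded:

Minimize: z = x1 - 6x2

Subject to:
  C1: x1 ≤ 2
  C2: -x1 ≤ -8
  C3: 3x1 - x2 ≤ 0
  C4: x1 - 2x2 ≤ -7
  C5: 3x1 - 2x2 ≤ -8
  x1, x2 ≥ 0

Infeasible (no feasible solution exists)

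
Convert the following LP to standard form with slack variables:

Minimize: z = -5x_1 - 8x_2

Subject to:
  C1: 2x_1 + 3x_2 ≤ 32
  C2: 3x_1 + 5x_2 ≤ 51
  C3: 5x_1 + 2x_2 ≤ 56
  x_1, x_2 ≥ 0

min z = -5x_1 - 8x_2

s.t.
  2x_1 + 3x_2 + s1 = 32
  3x_1 + 5x_2 + s2 = 51
  5x_1 + 2x_2 + s3 = 56
  x_1, x_2, s1, s2, s3 ≥ 0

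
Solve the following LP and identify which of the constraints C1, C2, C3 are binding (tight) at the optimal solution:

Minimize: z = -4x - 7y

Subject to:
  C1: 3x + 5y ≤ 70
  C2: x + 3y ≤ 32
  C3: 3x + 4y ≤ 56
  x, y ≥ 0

At x = 8, y = 8, compute slack b - a·x for each constraint:
  C1: 70 − 64 = 6  (slack)
  C2: 32 − 32 = 0  (binding)
  C3: 56 − 56 = 0  (binding)

Optimal: x = 8, y = 8
Binding: C2, C3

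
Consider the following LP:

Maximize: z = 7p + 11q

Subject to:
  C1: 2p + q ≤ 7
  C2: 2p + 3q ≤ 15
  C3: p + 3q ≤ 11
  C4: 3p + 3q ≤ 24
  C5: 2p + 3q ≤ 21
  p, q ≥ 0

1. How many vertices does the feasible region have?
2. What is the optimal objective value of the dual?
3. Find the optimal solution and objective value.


1. 4
2. 47
3. p = 2, q = 3, z = 47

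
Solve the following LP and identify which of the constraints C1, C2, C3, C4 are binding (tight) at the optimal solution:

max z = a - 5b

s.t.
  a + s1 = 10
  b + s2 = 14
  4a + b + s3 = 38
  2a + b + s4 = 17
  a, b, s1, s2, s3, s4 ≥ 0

At a = 8.5, b = 0, compute slack b - a·x for each constraint:
  C1: 10 − 8.5 = 1.5  (slack)
  C2: 14 − 0 = 14  (slack)
  C3: 38 − 34 = 4  (slack)
  C4: 17 − 17 = 0  (binding)

Optimal: a = 8.5, b = 0
Binding: C4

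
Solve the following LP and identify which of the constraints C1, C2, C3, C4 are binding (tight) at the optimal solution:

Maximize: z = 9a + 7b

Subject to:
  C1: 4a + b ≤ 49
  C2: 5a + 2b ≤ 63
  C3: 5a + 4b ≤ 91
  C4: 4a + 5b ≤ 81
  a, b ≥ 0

At a = 9, b = 9, compute slack b - a·x for each constraint:
  C1: 49 − 45 = 4  (slack)
  C2: 63 − 63 = 0  (binding)
  C3: 91 − 81 = 10  (slack)
  C4: 81 − 81 = 0  (binding)

Optimal: a = 9, b = 9
Binding: C2, C4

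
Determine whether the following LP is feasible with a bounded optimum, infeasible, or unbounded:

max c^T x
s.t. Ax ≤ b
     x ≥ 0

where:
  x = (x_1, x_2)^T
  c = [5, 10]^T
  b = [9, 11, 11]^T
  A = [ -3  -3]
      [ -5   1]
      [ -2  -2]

Unbounded (objective can increase without bound)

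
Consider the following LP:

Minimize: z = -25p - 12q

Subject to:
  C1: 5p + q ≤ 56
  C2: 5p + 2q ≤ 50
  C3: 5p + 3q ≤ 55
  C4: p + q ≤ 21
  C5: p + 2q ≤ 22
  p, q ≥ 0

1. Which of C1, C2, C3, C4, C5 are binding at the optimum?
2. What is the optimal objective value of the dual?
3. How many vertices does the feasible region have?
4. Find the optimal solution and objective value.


1. C2, C3
2. -260
3. 5
4. p = 8, q = 5, z = -260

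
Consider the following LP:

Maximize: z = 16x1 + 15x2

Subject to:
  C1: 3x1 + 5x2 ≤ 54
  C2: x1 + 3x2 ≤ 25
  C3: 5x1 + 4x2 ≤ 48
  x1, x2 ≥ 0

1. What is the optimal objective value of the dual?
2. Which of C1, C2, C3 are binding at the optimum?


1. 169
2. C2, C3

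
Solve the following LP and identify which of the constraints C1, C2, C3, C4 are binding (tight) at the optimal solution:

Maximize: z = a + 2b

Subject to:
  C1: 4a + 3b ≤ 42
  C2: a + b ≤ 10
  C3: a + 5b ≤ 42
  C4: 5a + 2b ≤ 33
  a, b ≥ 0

At a = 2, b = 8, compute slack b - a·x for each constraint:
  C1: 42 − 32 = 10  (slack)
  C2: 10 − 10 = 0  (binding)
  C3: 42 − 42 = 0  (binding)
  C4: 33 − 26 = 7  (slack)

Optimal: a = 2, b = 8
Binding: C2, C3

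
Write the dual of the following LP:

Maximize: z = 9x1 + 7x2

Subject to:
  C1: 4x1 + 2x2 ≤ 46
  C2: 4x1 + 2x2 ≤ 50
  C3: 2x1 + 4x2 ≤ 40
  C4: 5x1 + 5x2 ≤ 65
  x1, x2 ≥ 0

Primal max cᵀx s.t. Ax ≤ b, x ≥ 0  →  Dual min bᵀy s.t. Aᵀy ≥ c, y ≥ 0.

Minimize: z = 46y1 + 50y2 + 40y3 + 65y4

Subject to:
  4y1 + 4y2 + 2y3 + 5y4 ≥ 9
  2y1 + 2y2 + 4y3 + 5y4 ≥ 7
  y1, y2, y3, y4 ≥ 0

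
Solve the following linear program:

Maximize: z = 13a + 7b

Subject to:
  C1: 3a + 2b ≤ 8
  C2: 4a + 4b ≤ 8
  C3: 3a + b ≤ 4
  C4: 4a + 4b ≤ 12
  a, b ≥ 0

Evaluate the objective at each vertex of the feasible region:
  z(0, 0) = 0
  z(1.333, 0) = 17.33
  z(1, 1) = 20  ←
  z(0, 2) = 14
The maximum is at a = 1, b = 1.

a = 1, b = 1, z = 20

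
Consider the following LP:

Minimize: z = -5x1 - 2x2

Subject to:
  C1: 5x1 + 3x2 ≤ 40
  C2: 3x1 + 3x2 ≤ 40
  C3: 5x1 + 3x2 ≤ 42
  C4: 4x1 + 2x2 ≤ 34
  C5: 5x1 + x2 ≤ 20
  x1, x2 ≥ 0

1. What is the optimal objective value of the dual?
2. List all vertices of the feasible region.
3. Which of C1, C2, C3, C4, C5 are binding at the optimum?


1. -30
2. (0, 0), (4, 0), (2, 10), (0, 13.33)
3. C1, C5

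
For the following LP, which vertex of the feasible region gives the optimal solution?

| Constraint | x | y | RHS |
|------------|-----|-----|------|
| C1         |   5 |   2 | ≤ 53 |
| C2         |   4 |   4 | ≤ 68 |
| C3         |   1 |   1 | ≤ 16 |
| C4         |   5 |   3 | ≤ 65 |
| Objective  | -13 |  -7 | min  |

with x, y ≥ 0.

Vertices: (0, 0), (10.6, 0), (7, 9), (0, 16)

Evaluate the objective at each vertex of the feasible region:
  z(0, 0) = 0
  z(10.6, 0) = -137.8
  z(7, 9) = -154  ←
  z(0, 16) = -112
The minimum is at x = 7, y = 9.

(7, 9)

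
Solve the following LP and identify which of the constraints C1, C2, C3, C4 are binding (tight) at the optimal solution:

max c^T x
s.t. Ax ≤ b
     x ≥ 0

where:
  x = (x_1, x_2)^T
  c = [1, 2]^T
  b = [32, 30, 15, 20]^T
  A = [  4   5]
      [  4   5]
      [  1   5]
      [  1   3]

At x_1 = 5, x_2 = 2, compute slack b - a·x for each constraint:
  C1: 32 − 30 = 2  (slack)
  C2: 30 − 30 = 0  (binding)
  C3: 15 − 15 = 0  (binding)
  C4: 20 − 11 = 9  (slack)

Optimal: x_1 = 5, x_2 = 2
Binding: C2, C3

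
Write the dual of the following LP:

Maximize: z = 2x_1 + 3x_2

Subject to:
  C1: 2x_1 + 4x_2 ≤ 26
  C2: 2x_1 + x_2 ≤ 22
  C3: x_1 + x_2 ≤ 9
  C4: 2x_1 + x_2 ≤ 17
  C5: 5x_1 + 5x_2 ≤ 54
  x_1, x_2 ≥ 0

Primal max cᵀx s.t. Ax ≤ b, x ≥ 0  →  Dual min bᵀy s.t. Aᵀy ≥ c, y ≥ 0.

Minimize: z = 26y1 + 22y2 + 9y3 + 17y4 + 54y5

Subject to:
  2y1 + 2y2 + y3 + 2y4 + 5y5 ≥ 2
  4y1 + y2 + y3 + y4 + 5y5 ≥ 3
  y1, y2, y3, y4, y5 ≥ 0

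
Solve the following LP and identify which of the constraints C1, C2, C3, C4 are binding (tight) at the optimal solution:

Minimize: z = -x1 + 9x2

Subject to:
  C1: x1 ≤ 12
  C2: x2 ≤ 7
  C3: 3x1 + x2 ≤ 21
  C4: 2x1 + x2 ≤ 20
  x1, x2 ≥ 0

At x1 = 7, x2 = 0, compute slack b - a·x for each constraint:
  C1: 12 − 7 = 5  (slack)
  C2: 7 − 0 = 7  (slack)
  C3: 21 − 21 = 0  (binding)
  C4: 20 − 14 = 6  (slack)

Optimal: x1 = 7, x2 = 0
Binding: C3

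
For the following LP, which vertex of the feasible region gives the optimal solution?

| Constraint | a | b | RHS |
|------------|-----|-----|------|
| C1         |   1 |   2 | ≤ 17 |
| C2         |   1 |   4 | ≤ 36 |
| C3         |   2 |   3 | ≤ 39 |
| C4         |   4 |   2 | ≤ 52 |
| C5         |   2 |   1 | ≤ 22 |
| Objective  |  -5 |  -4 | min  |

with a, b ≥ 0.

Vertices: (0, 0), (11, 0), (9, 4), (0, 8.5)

Evaluate the objective at each vertex of the feasible region:
  z(0, 0) = 0
  z(11, 0) = -55
  z(9, 4) = -61  ←
  z(0, 8.5) = -34
The minimum is at a = 9, b = 4.

(9, 4)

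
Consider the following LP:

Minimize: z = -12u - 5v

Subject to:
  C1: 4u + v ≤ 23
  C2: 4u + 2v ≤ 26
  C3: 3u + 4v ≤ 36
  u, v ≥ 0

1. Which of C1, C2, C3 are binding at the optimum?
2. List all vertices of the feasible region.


1. C1, C2
2. (0, 0), (5.75, 0), (5, 3), (3.2, 6.6), (0, 9)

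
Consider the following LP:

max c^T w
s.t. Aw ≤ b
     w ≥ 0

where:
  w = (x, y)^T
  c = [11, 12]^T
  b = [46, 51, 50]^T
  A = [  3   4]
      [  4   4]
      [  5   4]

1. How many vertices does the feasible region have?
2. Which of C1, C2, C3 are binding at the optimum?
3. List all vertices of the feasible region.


1. 4
2. C1, C3
3. (0, 0), (10, 0), (2, 10), (0, 11.5)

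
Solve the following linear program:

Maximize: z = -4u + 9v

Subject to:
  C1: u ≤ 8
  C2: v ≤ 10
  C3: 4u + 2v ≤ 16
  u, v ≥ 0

Evaluate the objective at each vertex of the feasible region:
  z(0, 0) = 0
  z(4, 0) = -16
  z(0, 8) = 72  ←
The maximum is at u = 0, v = 8.

u = 0, v = 8, z = 72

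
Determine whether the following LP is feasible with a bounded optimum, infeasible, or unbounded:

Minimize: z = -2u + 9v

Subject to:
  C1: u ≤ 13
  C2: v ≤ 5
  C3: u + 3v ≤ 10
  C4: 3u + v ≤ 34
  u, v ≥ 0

Feasible with a bounded optimal solution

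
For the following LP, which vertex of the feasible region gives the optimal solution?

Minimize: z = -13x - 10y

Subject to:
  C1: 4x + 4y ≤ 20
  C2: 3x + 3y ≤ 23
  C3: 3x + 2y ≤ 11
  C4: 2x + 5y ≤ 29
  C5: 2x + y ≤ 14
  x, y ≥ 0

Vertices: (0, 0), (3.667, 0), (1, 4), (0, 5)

Evaluate the objective at each vertex of the feasible region:
  z(0, 0) = 0
  z(3.667, 0) = -47.67
  z(1, 4) = -53  ←
  z(0, 5) = -50
The minimum is at x = 1, y = 4.

(1, 4)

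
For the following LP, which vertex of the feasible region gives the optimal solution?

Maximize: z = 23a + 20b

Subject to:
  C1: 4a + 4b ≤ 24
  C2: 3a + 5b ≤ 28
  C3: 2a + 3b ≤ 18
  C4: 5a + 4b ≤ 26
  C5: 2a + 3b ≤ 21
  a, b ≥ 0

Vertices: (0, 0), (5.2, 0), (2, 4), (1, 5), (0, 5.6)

Evaluate the objective at each vertex of the feasible region:
  z(0, 0) = 0
  z(5.2, 0) = 119.6
  z(2, 4) = 126  ←
  z(1, 5) = 123
  z(0, 5.6) = 112
The maximum is at a = 2, b = 4.

(2, 4)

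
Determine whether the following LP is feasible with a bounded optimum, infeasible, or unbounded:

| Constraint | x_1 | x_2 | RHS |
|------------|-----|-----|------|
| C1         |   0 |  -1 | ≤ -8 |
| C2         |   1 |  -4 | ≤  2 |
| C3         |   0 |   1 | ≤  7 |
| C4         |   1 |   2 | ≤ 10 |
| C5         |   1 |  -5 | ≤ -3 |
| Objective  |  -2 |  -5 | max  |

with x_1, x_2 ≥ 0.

Infeasible (no feasible solution exists)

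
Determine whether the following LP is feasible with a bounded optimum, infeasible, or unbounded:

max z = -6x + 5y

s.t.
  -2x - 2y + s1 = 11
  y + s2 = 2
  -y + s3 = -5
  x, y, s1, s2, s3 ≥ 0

Infeasible (no feasible solution exists)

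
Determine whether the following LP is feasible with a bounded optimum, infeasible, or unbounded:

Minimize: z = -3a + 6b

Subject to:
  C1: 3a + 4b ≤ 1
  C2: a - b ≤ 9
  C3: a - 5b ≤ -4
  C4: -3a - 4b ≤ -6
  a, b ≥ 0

Infeasible (no feasible solution exists)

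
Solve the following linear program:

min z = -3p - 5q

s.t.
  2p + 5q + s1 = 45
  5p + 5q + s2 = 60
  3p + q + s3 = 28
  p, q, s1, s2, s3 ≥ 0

Evaluate the objective at each vertex of the feasible region:
  z(0, 0) = 0
  z(9.333, 0) = -28
  z(8, 4) = -44
  z(5, 7) = -50  ←
  z(0, 9) = -45
The minimum is at p = 5, q = 7.

p = 5, q = 7, z = -50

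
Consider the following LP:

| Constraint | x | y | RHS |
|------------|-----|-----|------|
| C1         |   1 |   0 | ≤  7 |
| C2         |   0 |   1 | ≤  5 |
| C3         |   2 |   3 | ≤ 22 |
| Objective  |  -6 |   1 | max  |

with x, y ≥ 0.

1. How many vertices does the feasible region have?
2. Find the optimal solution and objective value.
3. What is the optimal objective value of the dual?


1. 5
2. x = 0, y = 5, z = 5
3. 5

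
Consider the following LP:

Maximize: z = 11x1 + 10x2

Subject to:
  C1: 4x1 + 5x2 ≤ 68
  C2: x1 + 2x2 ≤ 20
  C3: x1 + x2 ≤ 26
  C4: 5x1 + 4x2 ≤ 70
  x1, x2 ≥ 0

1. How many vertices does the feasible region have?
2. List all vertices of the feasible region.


1. 4
2. (0, 0), (14, 0), (10, 5), (0, 10)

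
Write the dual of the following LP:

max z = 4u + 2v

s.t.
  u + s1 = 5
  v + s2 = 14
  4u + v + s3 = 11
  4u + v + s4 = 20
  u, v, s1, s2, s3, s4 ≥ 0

Primal max cᵀx s.t. Ax ≤ b, x ≥ 0  →  Dual min bᵀy s.t. Aᵀy ≥ c, y ≥ 0.

Minimize: z = 5y1 + 14y2 + 11y3 + 20y4

Subject to:
  y1 + 4y3 + 4y4 ≥ 4
  y2 + y3 + y4 ≥ 2
  y1, y2, y3, y4 ≥ 0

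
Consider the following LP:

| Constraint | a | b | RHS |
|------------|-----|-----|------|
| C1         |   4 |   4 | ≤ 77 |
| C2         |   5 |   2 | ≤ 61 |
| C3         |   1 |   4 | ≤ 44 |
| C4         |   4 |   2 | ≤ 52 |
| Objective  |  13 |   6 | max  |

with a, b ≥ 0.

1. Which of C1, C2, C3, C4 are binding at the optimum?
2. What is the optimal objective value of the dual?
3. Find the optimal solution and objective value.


1. C2, C4
2. 165
3. a = 9, b = 8, z = 165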